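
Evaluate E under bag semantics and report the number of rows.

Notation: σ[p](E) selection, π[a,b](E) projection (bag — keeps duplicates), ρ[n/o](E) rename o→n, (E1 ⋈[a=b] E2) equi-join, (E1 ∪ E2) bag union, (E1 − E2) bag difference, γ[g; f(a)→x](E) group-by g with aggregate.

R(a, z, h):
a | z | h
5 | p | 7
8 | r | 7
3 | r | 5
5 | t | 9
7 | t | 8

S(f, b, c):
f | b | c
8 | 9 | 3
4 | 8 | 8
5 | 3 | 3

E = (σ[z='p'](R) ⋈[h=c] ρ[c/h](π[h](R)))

Per-node cardinality:
  R → 5
  σ[z='p'](R) → 1
  R → 5
  π[h](R) → 5
  ρ[c/h](π[h](R)) → 5
  (σ[z='p'](R) ⋈[h=c] ρ[c/h](π[h](R))) → 2

|E| = 2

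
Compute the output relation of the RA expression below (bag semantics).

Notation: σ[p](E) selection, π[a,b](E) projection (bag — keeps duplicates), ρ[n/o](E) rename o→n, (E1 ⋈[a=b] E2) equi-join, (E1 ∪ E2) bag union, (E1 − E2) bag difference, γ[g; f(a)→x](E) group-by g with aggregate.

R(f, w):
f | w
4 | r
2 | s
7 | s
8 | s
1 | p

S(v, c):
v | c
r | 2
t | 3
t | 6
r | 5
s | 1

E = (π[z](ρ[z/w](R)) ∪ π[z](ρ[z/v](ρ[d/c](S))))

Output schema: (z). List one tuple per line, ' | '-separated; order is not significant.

Subexpression sizes:
  R → 5
  ρ[z/w](R) → 5
  π[z](ρ[z/w](R)) → 5
  S → 5
  ρ[d/c](S) → 5
  ρ[z/v](ρ[d/c](S)) → 5
  π[z](ρ[z/v](ρ[d/c](S))) → 5
  (π[z](ρ[z/w](R)) ∪ π[z](ρ[z/v](ρ[d/c](S)))) → 10

== RESULT ==
z
p
r
r
r
s
s
s
s
t
t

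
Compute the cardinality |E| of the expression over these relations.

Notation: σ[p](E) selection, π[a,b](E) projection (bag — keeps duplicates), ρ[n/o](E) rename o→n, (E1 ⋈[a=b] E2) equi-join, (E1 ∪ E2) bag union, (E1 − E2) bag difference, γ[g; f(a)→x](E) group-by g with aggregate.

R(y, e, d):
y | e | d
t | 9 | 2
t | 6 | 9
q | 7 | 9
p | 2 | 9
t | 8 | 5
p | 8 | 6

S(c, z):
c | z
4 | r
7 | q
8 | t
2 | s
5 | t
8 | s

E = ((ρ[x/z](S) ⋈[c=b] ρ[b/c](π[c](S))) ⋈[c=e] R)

Row counts bottom-up:
  S → 6
  ρ[x/z](S) → 6
  S → 6
  π[c](S) → 6
  ρ[b/c](π[c](S)) → 6
  (ρ[x/z](S) ⋈[c=b] ρ[b/c](π[c](S))) → 8
  R → 6
  ((ρ[x/z](S) ⋈[c=b] ρ[b/c](π[c](S))) ⋈[c=e] R) → 10

|E| = 10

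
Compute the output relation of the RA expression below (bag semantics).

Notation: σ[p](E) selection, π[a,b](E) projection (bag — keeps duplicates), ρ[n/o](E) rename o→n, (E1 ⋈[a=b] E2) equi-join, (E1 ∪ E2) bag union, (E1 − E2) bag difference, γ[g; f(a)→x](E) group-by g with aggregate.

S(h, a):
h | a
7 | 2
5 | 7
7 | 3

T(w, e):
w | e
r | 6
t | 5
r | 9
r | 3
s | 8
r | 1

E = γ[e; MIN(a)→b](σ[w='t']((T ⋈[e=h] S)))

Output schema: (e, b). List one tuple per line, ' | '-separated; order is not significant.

Stepwise |·|:
  T → 6
  S → 3
  (T ⋈[e=h] S) → 1
  σ[w='t']((T ⋈[e=h] S)) → 1
  γ[e; MIN(a)→b](σ[w='t']((T ⋈[e=h] S))) → 1

== RESULT ==
e | b
5 | 7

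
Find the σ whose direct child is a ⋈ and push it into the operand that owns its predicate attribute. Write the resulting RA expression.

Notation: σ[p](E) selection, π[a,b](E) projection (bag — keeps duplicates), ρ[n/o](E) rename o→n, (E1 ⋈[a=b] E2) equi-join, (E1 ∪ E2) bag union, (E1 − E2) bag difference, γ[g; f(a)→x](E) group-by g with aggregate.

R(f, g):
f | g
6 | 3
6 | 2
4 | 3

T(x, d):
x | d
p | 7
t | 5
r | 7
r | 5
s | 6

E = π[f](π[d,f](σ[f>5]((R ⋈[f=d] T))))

σ filters on f, owned by the left side.
E' = π[f](π[d,f]((σ[f>5](R) ⋈[f=d] T)))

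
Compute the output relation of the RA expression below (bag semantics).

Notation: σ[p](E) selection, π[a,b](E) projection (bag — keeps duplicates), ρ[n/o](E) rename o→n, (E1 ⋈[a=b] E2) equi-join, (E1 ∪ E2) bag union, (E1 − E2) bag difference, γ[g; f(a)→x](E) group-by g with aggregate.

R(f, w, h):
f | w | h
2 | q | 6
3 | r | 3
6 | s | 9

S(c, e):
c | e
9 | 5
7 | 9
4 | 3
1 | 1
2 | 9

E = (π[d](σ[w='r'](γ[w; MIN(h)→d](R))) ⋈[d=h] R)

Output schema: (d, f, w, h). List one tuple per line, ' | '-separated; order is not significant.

Subexpression sizes:
  R → 3
  γ[w; MIN(h)→d](R) → 3
  σ[w='r'](γ[w; MIN(h)→d](R)) → 1
  π[d](σ[w='r'](γ[w; MIN(h)→d](R))) → 1
  R → 3
  (π[d](σ[w='r'](γ[w; MIN(h)→d](R))) ⋈[d=h] R) → 1

== RESULT ==
d | f | w | h
3 | 3 | r | 3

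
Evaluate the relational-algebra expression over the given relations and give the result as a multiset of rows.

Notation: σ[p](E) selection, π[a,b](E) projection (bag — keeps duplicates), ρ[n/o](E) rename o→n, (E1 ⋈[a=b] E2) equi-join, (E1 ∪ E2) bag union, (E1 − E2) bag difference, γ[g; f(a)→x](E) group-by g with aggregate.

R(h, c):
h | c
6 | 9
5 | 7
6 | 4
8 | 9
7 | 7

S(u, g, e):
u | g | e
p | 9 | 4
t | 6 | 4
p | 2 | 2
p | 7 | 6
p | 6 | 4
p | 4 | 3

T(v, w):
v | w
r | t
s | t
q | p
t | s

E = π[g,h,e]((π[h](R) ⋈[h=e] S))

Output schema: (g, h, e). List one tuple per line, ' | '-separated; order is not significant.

Subexpression sizes:
  R → 5
  π[h](R) → 5
  S → 6
  (π[h](R) ⋈[h=e] S) → 2
  π[g,h,e]((π[h](R) ⋈[h=e] S)) → 2

== RESULT ==
g | h | e
7 | 6 | 6
7 | 6 | 6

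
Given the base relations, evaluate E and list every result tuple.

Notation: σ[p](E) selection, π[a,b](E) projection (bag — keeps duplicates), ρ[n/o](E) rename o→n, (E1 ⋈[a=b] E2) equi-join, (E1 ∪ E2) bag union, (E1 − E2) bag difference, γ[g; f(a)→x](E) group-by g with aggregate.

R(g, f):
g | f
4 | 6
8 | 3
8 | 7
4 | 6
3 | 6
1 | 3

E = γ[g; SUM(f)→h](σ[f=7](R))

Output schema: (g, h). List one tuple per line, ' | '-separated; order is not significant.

Stepwise |·|:
  R → 6
  σ[f=7](R) → 1
  γ[g; SUM(f)→h](σ[f=7](R)) → 1

== RESULT ==
g | h
8 | 7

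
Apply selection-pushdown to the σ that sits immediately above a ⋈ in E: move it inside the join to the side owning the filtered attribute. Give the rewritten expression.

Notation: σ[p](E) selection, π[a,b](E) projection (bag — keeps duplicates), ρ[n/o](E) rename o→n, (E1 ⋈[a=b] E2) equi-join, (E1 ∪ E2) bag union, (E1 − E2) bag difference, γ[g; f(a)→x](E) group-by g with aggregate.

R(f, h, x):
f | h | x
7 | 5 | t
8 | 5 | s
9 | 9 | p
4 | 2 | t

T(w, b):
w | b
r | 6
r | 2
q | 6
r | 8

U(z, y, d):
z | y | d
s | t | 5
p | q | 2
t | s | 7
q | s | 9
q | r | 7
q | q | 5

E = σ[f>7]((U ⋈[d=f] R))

σ filters on f, owned by the right side.
E' = (U ⋈[d=f] σ[f>7](R))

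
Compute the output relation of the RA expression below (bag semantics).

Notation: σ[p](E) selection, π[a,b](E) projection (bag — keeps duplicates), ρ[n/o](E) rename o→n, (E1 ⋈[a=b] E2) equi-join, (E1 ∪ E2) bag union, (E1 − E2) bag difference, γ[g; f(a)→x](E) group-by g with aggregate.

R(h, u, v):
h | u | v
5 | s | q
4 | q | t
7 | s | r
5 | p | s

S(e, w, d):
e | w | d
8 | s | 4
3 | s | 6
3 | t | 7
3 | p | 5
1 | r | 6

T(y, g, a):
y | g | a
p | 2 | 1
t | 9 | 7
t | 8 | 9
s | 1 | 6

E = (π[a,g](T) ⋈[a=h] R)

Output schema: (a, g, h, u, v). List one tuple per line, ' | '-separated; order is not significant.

Row counts bottom-up:
  T → 4
  π[a,g](T) → 4
  R → 4
  (π[a,g](T) ⋈[a=h] R) → 1

== RESULT ==
a | g | h | u | v
7 | 9 | 7 | s | r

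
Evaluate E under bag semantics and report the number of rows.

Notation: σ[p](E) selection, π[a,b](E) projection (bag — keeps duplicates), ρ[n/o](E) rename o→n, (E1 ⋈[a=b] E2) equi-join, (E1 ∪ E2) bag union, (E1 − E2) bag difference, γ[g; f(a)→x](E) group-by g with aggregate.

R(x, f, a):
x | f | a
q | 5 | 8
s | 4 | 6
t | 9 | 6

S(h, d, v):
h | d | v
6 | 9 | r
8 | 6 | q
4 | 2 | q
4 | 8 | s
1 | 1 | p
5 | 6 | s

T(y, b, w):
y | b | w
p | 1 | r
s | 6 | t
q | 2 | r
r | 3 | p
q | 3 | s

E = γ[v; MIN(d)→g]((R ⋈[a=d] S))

Per-node cardinality:
  R → 3
  S → 6
  (R ⋈[a=d] S) → 5
  γ[v; MIN(d)→g]((R ⋈[a=d] S)) → 2

|E| = 2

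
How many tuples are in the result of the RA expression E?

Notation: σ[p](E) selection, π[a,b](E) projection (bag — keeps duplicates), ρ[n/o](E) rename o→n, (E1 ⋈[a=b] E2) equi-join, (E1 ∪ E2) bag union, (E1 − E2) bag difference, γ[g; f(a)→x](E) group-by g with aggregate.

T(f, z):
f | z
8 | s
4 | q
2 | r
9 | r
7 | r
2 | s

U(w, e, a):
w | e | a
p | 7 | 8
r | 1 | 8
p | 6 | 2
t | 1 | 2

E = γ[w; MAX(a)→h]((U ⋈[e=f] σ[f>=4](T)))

Row counts bottom-up:
  U → 4
  T → 6
  σ[f>=4](T) → 4
  (U ⋈[e=f] σ[f>=4](T)) → 1
  γ[w; MAX(a)→h]((U ⋈[e=f] σ[f>=4](T))) → 1

|E| = 1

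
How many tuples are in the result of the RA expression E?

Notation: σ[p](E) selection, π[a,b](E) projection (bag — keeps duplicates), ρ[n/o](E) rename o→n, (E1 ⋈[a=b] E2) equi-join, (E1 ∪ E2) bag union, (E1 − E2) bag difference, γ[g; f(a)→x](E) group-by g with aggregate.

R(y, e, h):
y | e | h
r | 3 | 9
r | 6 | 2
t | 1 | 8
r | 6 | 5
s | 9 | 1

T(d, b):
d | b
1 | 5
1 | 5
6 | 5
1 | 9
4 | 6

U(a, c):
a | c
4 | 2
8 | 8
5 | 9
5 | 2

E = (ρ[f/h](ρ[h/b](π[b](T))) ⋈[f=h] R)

Subexpression sizes:
  T → 5
  π[b](T) → 5
  ρ[h/b](π[b](T)) → 5
  ρ[f/h](ρ[h/b](π[b](T))) → 5
  R → 5
  (ρ[f/h](ρ[h/b](π[b](T))) ⋈[f=h] R) → 4

|E| = 4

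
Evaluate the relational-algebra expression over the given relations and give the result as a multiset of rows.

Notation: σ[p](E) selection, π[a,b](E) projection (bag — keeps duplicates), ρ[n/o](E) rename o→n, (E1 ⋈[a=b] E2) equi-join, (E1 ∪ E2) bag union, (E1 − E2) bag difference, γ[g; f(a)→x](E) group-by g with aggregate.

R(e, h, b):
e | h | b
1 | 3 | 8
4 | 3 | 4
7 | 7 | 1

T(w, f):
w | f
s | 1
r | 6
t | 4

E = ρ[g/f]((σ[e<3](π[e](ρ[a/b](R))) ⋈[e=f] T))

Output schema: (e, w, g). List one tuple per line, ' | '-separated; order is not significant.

Stepwise |·|:
  R → 3
  ρ[a/b](R) → 3
  π[e](ρ[a/b](R)) → 3
  σ[e<3](π[e](ρ[a/b](R))) → 1
  T → 3
  (σ[e<3](π[e](ρ[a/b](R))) ⋈[e=f] T) → 1
  ρ[g/f]((σ[e<3](π[e](ρ[a/b](R))) ⋈[e=f] T)) → 1

== RESULT ==
e | w | g
1 | s | 1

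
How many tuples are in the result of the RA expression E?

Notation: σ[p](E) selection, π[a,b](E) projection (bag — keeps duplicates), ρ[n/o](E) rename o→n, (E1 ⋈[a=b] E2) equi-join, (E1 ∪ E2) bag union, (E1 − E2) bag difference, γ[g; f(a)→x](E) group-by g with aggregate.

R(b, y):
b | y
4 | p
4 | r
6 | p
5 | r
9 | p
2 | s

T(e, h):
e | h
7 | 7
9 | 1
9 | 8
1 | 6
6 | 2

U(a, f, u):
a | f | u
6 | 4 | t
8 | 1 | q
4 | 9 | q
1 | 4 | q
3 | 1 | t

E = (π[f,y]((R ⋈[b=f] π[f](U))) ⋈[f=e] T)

Stepwise |·|:
  R → 6
  U → 5
  π[f](U) → 5
  (R ⋈[b=f] π[f](U)) → 5
  π[f,y]((R ⋈[b=f] π[f](U))) → 5
  T → 5
  (π[f,y]((R ⋈[b=f] π[f](U))) ⋈[f=e] T) → 2

|E| = 2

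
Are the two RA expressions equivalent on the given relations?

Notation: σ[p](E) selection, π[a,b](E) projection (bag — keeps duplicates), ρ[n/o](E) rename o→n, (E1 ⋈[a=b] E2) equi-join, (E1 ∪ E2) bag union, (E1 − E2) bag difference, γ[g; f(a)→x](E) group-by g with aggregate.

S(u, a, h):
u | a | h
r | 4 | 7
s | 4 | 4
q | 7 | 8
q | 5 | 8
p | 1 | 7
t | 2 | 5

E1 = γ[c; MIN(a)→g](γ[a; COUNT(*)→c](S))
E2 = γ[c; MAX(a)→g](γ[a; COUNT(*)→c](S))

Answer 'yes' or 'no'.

E1 subexpression sizes:
  S → 6
  γ[a; COUNT(*)→c](S) → 5
  γ[c; MIN(a)→g](γ[a; COUNT(*)→c](S)) → 2
E2 subexpression sizes:
  S → 6
  γ[a; COUNT(*)→c](S) → 5
  γ[c; MAX(a)→g](γ[a; COUNT(*)→c](S)) → 2

E1 result:
c | g
1 | 1
2 | 4
E2 result:
c | g
1 | 7
2 | 4
Witness: (1, 1) appears 1× in E1 but 0× in E2.

no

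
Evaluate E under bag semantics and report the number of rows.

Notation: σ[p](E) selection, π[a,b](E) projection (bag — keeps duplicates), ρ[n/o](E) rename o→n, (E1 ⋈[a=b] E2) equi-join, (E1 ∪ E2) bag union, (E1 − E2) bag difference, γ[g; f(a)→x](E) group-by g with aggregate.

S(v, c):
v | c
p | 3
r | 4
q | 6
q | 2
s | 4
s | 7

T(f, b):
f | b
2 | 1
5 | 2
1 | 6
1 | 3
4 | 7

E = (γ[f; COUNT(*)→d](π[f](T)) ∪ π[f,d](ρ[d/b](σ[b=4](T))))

Per-node cardinality:
  T → 5
  π[f](T) → 5
  γ[f; COUNT(*)→d](π[f](T)) → 4
  T → 5
  σ[b=4](T) → 0
  ρ[d/b](σ[b=4](T)) → 0
  π[f,d](ρ[d/b](σ[b=4](T))) → 0
  (γ[f; COUNT(*)→d](π[f](T)) ∪ π[f,d](ρ[d/b](σ[b=4](T)))) → 4

|E| = 4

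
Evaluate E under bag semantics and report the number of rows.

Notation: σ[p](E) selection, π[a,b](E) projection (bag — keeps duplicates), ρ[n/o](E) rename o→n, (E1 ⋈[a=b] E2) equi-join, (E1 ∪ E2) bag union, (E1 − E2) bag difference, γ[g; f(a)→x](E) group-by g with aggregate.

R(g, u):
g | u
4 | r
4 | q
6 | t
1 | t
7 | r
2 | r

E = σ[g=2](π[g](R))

Per-node cardinality:
  R → 6
  π[g](R) → 6
  σ[g=2](π[g](R)) → 1

|E| = 1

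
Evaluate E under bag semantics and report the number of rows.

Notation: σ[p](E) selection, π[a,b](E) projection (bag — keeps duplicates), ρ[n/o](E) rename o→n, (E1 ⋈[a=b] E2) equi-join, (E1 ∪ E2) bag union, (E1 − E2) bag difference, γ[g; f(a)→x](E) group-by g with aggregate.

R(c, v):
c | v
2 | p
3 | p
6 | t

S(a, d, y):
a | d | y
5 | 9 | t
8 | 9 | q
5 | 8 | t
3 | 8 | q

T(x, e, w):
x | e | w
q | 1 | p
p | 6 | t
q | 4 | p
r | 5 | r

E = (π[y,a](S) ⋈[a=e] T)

Per-node cardinality:
  S → 4
  π[y,a](S) → 4
  T → 4
  (π[y,a](S) ⋈[a=e] T) → 2

|E| = 2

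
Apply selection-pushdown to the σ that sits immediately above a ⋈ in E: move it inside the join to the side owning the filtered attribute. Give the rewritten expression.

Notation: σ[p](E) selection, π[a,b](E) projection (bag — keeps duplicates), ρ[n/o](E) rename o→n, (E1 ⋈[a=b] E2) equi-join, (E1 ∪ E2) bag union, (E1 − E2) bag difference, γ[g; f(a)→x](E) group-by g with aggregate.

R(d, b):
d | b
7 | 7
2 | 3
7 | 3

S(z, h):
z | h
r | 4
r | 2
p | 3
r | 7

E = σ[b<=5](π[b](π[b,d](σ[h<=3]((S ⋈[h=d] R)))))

σ filters on h, owned by the left side.
E' = σ[b<=5](π[b](π[b,d]((σ[h<=3](S) ⋈[h=d] R))))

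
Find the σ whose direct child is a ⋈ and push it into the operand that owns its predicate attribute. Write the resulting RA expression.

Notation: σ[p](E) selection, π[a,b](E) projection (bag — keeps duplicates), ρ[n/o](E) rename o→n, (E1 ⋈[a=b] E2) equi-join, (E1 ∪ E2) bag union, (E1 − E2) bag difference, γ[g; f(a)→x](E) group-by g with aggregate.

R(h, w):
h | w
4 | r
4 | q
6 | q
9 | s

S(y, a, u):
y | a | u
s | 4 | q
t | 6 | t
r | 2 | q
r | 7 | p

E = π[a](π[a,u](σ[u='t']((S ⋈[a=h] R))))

σ filters on u, owned by the left side.
E' = π[a](π[a,u]((σ[u='t'](S) ⋈[a=h] R)))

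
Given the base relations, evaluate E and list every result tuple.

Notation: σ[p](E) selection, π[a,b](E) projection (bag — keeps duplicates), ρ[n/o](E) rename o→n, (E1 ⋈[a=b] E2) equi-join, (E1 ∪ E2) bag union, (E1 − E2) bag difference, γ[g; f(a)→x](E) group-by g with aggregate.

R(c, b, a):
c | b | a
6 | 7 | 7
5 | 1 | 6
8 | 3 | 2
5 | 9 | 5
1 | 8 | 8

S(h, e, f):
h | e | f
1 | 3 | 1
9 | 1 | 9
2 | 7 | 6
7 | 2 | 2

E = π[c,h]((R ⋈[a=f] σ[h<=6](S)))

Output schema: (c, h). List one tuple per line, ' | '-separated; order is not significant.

Stepwise |·|:
  R → 5
  S → 4
  σ[h<=6](S) → 2
  (R ⋈[a=f] σ[h<=6](S)) → 1
  π[c,h]((R ⋈[a=f] σ[h<=6](S))) → 1

== RESULT ==
c | h
5 | 2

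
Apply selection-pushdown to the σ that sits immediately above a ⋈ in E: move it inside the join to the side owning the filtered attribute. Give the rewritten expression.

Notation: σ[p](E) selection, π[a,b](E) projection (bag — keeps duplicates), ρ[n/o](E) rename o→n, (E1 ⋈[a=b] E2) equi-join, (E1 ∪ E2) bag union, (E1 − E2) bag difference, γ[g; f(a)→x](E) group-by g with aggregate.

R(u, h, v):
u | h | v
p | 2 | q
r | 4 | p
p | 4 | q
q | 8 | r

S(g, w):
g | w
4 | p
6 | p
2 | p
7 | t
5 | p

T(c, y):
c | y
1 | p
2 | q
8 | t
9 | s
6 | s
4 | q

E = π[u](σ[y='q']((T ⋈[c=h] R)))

σ filters on y, owned by the left side.
E' = π[u]((σ[y='q'](T) ⋈[c=h] R))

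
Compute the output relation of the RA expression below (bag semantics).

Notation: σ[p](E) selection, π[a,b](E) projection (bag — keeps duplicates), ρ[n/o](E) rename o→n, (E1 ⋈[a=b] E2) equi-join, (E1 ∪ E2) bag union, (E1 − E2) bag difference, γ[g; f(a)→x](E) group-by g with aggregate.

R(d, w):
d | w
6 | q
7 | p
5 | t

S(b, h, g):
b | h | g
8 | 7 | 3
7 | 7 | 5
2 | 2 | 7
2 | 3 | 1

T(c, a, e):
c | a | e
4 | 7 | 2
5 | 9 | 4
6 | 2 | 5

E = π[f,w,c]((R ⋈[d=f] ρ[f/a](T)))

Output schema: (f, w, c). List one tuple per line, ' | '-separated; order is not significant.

Row counts bottom-up:
  R → 3
  T → 3
  ρ[f/a](T) → 3
  (R ⋈[d=f] ρ[f/a](T)) → 1
  π[f,w,c]((R ⋈[d=f] ρ[f/a](T))) → 1

== RESULT ==
f | w | c
7 | p | 4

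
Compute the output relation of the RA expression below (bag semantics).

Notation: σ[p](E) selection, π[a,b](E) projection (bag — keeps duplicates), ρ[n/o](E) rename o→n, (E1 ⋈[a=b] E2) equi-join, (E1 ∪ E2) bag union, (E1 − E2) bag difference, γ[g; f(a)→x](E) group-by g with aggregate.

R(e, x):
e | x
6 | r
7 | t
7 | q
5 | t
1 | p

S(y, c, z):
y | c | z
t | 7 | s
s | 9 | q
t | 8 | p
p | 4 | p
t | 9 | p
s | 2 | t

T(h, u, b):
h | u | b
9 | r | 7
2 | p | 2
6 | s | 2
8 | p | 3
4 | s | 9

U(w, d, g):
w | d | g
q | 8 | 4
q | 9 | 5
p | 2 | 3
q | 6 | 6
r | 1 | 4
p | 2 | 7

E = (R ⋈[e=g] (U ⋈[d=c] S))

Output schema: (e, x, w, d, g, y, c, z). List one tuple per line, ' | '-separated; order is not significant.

Per-node cardinality:
  R → 5
  U → 6
  S → 6
  (U ⋈[d=c] S) → 5
  (R ⋈[e=g] (U ⋈[d=c] S)) → 4

== RESULT ==
e | x | w | d | g | y | c | z
5 | t | q | 9 | 5 | s | 9 | q
5 | t | q | 9 | 5 | t | 9 | p
7 | q | p | 2 | 7 | s | 2 | t
7 | t | p | 2 | 7 | s | 2 | t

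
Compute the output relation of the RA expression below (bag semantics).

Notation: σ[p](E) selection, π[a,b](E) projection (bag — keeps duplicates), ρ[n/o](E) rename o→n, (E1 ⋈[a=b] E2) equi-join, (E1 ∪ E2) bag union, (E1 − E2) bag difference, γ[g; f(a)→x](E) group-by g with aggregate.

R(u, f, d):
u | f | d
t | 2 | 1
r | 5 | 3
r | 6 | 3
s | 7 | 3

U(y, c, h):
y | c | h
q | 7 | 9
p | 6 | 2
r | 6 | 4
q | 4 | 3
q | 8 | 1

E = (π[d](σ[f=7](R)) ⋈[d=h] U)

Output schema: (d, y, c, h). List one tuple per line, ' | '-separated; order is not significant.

Row counts bottom-up:
  R → 4
  σ[f=7](R) → 1
  π[d](σ[f=7](R)) → 1
  U → 5
  (π[d](σ[f=7](R)) ⋈[d=h] U) → 1

== RESULT ==
d | y | c | h
3 | q | 4 | 3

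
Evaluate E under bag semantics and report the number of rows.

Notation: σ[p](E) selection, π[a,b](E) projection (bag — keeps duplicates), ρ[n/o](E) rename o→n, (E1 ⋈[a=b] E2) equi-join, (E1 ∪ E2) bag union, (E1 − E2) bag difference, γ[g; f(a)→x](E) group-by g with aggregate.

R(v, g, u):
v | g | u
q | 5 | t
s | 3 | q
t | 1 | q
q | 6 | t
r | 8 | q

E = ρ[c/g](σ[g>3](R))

Row counts bottom-up:
  R → 5
  σ[g>3](R) → 3
  ρ[c/g](σ[g>3](R)) → 3

|E| = 3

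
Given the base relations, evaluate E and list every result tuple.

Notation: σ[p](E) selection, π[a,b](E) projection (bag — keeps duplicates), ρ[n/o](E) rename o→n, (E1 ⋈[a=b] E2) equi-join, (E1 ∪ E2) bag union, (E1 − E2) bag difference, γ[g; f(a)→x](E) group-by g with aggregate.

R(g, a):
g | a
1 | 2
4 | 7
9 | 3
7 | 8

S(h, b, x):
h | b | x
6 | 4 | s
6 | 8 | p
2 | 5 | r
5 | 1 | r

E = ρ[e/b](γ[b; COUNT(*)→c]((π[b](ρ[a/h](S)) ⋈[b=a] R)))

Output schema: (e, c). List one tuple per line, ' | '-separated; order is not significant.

Per-node cardinality:
  S → 4
  ρ[a/h](S) → 4
  π[b](ρ[a/h](S)) → 4
  R → 4
  (π[b](ρ[a/h](S)) ⋈[b=a] R) → 1
  γ[b; COUNT(*)→c]((π[b](ρ[a/h](S)) ⋈[b=a] R)) → 1
  ρ[e/b](γ[b; COUNT(*)→c]((π[b](ρ[a/h](S)) ⋈[b=a] R))) → 1

== RESULT ==
e | c
8 | 1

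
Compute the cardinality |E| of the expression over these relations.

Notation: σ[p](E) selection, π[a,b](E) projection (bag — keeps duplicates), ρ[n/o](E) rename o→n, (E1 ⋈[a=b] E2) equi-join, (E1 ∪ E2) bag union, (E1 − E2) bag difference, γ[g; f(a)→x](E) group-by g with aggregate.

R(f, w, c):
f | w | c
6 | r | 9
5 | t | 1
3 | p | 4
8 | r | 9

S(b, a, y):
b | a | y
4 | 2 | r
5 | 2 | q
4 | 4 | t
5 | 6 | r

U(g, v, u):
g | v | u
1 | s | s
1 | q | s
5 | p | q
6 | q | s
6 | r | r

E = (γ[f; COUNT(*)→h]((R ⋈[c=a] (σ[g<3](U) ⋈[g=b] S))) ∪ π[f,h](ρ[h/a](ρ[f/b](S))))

Row counts bottom-up:
  R → 4
  U → 5
  σ[g<3](U) → 2
  S → 4
  (σ[g<3](U) ⋈[g=b] S) → 0
  (R ⋈[c=a] (σ[g<3](U) ⋈[g=b] S)) → 0
  γ[f; COUNT(*)→h]((R ⋈[c=a] (σ[g<3](U) ⋈[g=b] S))) → 0
  S → 4
  ρ[f/b](S) → 4
  ρ[h/a](ρ[f/b](S)) → 4
  π[f,h](ρ[h/a](ρ[f/b](S))) → 4
  (γ[f; COUNT(*)→h]((R ⋈[c=a] (σ[g<3](U) ⋈[g=b] S))) ∪ π[f,h](ρ[h/a](ρ[f/b](S)))) → 4

|E| = 4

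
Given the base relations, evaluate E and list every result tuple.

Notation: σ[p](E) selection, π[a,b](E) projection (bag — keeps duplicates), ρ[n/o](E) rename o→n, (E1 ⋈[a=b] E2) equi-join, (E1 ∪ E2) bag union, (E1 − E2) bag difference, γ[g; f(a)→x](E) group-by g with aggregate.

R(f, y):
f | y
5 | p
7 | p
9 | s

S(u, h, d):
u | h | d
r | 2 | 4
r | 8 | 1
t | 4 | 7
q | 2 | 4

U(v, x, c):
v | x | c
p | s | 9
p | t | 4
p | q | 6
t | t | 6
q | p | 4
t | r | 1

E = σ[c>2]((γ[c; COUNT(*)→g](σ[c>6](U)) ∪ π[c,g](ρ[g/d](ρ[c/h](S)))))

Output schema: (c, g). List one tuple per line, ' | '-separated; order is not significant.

Row counts bottom-up:
  U → 6
  σ[c>6](U) → 1
  γ[c; COUNT(*)→g](σ[c>6](U)) → 1
  S → 4
  ρ[c/h](S) → 4
  ρ[g/d](ρ[c/h](S)) → 4
  π[c,g](ρ[g/d](ρ[c/h](S))) → 4
  (γ[c; COUNT(*)→g](σ[c>6](U)) ∪ π[c,g](ρ[g/d](ρ[c/h](S)))) → 5
  σ[c>2]((γ[c; COUNT(*)→g](σ[c>6](U)) ∪ π[c,g](ρ[g/d](ρ[c/h](S))))) → 3

== RESULT ==
c | g
4 | 7
8 | 1
9 | 1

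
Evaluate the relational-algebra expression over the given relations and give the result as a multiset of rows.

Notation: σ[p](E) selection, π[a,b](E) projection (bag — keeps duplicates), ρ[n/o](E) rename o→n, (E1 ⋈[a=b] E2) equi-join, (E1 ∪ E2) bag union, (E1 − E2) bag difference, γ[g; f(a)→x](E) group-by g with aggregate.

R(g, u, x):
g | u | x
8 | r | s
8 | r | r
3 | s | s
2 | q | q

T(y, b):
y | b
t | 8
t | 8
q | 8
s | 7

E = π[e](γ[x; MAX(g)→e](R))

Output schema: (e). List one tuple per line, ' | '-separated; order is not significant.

Stepwise |·|:
  R → 4
  γ[x; MAX(g)→e](R) → 3
  π[e](γ[x; MAX(g)→e](R)) → 3

== RESULT ==
e
2
8
8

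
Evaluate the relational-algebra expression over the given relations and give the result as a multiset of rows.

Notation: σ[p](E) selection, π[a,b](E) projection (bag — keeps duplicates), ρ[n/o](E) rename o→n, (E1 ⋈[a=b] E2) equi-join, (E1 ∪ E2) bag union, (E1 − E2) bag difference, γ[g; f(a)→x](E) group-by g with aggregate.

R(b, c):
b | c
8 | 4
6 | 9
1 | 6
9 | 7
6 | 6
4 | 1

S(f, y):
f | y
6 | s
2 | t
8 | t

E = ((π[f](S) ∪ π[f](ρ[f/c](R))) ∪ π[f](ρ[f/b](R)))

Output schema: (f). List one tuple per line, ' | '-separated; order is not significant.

Stepwise |·|:
  S → 3
  π[f](S) → 3
  R → 6
  ρ[f/c](R) → 6
  π[f](ρ[f/c](R)) → 6
  (π[f](S) ∪ π[f](ρ[f/c](R))) → 9
  R → 6
  ρ[f/b](R) → 6
  π[f](ρ[f/b](R)) → 6
  ((π[f](S) ∪ π[f](ρ[f/c](R))) ∪ π[f](ρ[f/b](R))) → 15

== RESULT ==
f
1
1
2
4
4
6
6
6
6
6
7
8
8
9
9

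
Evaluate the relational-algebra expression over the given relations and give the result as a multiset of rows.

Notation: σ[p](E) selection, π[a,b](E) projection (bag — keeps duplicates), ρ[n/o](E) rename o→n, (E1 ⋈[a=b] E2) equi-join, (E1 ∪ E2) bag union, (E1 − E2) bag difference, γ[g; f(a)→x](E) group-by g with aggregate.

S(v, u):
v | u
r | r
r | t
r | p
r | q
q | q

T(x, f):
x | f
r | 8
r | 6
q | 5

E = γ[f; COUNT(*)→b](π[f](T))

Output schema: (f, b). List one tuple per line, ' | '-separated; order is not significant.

Subexpression sizes:
  T → 3
  π[f](T) → 3
  γ[f; COUNT(*)→b](π[f](T)) → 3

== RESULT ==
f | b
5 | 1
6 | 1
8 | 1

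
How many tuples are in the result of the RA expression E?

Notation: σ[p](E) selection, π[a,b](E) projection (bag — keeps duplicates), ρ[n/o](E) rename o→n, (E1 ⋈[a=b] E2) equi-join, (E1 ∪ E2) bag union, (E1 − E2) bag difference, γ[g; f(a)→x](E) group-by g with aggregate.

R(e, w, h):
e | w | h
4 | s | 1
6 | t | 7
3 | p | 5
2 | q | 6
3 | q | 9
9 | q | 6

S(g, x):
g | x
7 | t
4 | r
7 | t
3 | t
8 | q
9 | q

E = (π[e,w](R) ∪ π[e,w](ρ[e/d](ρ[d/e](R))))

Subexpression sizes:
  R → 6
  π[e,w](R) → 6
  R → 6
  ρ[d/e](R) → 6
  ρ[e/d](ρ[d/e](R)) → 6
  π[e,w](ρ[e/d](ρ[d/e](R))) → 6
  (π[e,w](R) ∪ π[e,w](ρ[e/d](ρ[d/e](R)))) → 12

|E| = 12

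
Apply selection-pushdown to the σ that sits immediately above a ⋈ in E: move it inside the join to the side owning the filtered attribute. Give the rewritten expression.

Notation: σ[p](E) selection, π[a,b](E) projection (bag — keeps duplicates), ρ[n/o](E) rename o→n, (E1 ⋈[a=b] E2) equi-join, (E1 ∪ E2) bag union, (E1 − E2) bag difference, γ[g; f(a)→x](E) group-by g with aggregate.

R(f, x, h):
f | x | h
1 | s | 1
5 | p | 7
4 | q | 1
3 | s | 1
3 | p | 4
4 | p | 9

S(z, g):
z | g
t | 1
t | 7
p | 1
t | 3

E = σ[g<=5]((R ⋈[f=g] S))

σ filters on g, owned by the right side.
E' = (R ⋈[f=g] σ[g<=5](S))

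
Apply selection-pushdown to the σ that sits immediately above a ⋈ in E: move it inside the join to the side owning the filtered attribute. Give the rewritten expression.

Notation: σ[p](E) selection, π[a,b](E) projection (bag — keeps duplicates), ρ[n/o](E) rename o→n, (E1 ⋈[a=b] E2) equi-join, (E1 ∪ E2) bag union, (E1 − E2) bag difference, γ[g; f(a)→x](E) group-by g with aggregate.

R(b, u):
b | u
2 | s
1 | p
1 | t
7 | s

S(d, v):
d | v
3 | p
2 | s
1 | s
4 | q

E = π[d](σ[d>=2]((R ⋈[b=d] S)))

σ filters on d, owned by the right side.
E' = π[d]((R ⋈[b=d] σ[d>=2](S)))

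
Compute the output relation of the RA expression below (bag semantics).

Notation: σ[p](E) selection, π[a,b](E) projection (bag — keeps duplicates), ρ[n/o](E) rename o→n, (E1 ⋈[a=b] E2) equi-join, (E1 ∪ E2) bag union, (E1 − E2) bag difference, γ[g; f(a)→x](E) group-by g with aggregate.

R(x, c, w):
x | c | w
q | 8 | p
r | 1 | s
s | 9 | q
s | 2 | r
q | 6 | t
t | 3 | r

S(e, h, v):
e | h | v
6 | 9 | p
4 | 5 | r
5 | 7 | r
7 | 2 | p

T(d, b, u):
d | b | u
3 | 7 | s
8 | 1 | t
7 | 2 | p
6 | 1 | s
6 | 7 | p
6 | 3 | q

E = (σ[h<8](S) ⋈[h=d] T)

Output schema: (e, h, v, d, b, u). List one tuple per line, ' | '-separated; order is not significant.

Row counts bottom-up:
  S → 4
  σ[h<8](S) → 3
  T → 6
  (σ[h<8](S) ⋈[h=d] T) → 1

== RESULT ==
e | h | v | d | b | u
5 | 7 | r | 7 | 2 | p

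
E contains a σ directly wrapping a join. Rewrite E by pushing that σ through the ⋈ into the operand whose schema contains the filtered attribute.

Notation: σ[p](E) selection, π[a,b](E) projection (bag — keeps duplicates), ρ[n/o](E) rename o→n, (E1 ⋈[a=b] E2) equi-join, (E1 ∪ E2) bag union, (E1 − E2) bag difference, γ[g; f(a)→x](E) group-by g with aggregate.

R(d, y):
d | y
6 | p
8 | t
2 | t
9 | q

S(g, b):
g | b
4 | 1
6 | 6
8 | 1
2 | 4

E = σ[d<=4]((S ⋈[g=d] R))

σ filters on d, owned by the right side.
E' = (S ⋈[g=d] σ[d<=4](R))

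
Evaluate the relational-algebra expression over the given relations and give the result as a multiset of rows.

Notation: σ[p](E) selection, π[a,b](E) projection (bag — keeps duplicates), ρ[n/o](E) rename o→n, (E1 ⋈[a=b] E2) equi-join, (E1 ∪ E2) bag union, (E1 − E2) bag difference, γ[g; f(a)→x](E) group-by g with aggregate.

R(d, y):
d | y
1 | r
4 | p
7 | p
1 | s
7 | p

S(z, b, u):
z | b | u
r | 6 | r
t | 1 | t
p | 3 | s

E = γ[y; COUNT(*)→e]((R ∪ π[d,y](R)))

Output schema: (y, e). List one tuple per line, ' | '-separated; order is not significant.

Stepwise |·|:
  R → 5
  R → 5
  π[d,y](R) → 5
  (R ∪ π[d,y](R)) → 10
  γ[y; COUNT(*)→e]((R ∪ π[d,y](R))) → 3

== RESULT ==
y | e
p | 6
r | 2
s | 2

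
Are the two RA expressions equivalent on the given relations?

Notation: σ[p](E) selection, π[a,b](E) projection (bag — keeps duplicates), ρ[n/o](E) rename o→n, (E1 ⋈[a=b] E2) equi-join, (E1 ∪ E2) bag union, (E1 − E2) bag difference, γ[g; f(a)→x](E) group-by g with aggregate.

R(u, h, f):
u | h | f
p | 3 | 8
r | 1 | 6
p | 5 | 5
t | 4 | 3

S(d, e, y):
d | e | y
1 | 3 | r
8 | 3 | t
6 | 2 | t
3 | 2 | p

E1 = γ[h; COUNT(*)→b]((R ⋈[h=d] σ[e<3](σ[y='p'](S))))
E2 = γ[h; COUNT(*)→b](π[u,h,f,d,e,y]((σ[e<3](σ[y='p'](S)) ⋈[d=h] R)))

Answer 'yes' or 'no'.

E1 per-node cardinality:
  R → 4
  S → 4
  σ[y='p'](S) → 1
  σ[e<3](σ[y='p'](S)) → 1
  (R ⋈[h=d] σ[e<3](σ[y='p'](S))) → 1
  γ[h; COUNT(*)→b]((R ⋈[h=d] σ[e<3](σ[y='p'](S)))) → 1
E2 per-node cardinality:
  S → 4
  σ[y='p'](S) → 1
  σ[e<3](σ[y='p'](S)) → 1
  R → 4
  (σ[e<3](σ[y='p'](S)) ⋈[d=h] R) → 1
  π[u,h,f,d,e,y]((σ[e<3](σ[y='p'](S)) ⋈[d=h] R)) → 1
  γ[h; COUNT(*)→b](π[u,h,f,d,e,y]((σ[e<3](σ[y='p'](S)) ⋈[d=h] R))) → 1

E1 and E2 produce the same multiset:
h | b
3 | 1

yes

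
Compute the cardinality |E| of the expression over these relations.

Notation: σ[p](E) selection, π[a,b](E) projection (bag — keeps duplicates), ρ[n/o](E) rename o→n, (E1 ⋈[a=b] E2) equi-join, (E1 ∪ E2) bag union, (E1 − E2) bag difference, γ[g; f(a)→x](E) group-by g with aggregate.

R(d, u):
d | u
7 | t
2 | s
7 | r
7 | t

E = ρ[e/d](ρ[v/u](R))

Stepwise |·|:
  R → 4
  ρ[v/u](R) → 4
  ρ[e/d](ρ[v/u](R)) → 4

|E| = 4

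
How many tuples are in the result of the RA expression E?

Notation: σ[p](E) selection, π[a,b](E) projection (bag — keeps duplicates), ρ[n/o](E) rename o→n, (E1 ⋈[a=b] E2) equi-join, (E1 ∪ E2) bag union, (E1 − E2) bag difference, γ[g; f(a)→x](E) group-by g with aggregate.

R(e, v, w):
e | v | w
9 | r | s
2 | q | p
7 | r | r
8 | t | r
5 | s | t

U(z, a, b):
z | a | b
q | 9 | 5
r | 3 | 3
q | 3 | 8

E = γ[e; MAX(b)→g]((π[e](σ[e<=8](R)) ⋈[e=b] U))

Row counts bottom-up:
  R → 5
  σ[e<=8](R) → 4
  π[e](σ[e<=8](R)) → 4
  U → 3
  (π[e](σ[e<=8](R)) ⋈[e=b] U) → 2
  γ[e; MAX(b)→g]((π[e](σ[e<=8](R)) ⋈[e=b] U)) → 2

|E| = 2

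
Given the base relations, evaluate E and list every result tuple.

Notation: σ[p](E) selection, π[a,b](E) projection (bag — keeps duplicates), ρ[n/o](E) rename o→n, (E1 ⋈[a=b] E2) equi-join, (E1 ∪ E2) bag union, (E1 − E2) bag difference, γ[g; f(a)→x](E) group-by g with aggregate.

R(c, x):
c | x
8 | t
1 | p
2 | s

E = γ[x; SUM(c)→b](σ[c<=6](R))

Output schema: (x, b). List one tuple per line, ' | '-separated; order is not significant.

Row counts bottom-up:
  R → 3
  σ[c<=6](R) → 2
  γ[x; SUM(c)→b](σ[c<=6](R)) → 2

== RESULT ==
x | b
p | 1
s | 2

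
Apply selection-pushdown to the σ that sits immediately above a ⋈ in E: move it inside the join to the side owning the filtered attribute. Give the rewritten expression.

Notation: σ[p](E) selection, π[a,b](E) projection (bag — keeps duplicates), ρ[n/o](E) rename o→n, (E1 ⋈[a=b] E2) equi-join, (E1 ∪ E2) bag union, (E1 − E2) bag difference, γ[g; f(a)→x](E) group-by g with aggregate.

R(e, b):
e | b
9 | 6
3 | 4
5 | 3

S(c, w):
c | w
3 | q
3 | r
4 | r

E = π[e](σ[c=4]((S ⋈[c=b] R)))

σ filters on c, owned by the left side.
E' = π[e]((σ[c=4](S) ⋈[c=b] R))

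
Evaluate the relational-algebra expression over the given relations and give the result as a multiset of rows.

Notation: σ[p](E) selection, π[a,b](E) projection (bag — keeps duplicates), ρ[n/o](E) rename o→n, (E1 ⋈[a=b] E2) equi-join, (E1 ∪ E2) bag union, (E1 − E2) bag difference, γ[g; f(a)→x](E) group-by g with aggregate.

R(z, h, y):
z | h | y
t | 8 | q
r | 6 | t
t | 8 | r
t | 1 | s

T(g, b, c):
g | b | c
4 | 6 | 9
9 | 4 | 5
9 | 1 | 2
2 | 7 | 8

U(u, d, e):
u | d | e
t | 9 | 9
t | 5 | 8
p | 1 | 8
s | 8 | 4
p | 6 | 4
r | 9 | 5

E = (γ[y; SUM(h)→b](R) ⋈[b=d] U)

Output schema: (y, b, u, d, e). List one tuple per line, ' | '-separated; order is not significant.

Stepwise |·|:
  R → 4
  γ[y; SUM(h)→b](R) → 4
  U → 6
  (γ[y; SUM(h)→b](R) ⋈[b=d] U) → 4

== RESULT ==
y | b | u | d | e
q | 8 | s | 8 | 4
r | 8 | s | 8 | 4
s | 1 | p | 1 | 8
t | 6 | p | 6 | 4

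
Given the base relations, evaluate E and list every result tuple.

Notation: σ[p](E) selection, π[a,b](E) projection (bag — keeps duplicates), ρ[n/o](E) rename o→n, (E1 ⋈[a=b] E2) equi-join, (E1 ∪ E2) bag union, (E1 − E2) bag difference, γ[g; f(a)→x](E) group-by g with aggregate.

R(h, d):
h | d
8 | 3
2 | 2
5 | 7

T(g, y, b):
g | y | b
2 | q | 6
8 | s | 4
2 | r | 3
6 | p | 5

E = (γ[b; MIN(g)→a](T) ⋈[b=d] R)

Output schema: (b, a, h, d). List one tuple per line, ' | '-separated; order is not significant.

Subexpression sizes:
  T → 4
  γ[b; MIN(g)→a](T) → 4
  R → 3
  (γ[b; MIN(g)→a](T) ⋈[b=d] R) → 1

== RESULT ==
b | a | h | d
3 | 2 | 8 | 3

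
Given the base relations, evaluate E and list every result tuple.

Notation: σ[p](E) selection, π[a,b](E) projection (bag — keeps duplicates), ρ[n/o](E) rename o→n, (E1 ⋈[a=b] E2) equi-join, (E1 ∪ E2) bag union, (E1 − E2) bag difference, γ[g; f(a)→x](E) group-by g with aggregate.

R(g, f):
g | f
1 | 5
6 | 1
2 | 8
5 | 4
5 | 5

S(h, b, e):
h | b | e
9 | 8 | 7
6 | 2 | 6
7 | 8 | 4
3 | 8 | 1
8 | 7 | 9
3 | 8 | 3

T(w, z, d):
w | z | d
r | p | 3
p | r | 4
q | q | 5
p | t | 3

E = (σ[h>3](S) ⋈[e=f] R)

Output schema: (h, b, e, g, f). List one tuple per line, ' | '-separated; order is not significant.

Row counts bottom-up:
  S → 6
  σ[h>3](S) → 4
  R → 5
  (σ[h>3](S) ⋈[e=f] R) → 1

== RESULT ==
h | b | e | g | f
7 | 8 | 4 | 5 | 4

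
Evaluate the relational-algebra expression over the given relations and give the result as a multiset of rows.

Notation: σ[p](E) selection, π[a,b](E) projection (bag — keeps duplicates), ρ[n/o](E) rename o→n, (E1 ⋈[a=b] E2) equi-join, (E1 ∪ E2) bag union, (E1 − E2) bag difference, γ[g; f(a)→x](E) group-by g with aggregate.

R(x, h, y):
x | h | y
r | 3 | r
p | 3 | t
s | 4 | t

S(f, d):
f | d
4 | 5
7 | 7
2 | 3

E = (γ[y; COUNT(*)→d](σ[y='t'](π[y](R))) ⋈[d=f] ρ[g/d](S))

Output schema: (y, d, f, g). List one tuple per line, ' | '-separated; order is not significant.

Row counts bottom-up:
  R → 3
  π[y](R) → 3
  σ[y='t'](π[y](R)) → 2
  γ[y; COUNT(*)→d](σ[y='t'](π[y](R))) → 1
  S → 3
  ρ[g/d](S) → 3
  (γ[y; COUNT(*)→d](σ[y='t'](π[y](R))) ⋈[d=f] ρ[g/d](S)) → 1

== RESULT ==
y | d | f | g
t | 2 | 2 | 3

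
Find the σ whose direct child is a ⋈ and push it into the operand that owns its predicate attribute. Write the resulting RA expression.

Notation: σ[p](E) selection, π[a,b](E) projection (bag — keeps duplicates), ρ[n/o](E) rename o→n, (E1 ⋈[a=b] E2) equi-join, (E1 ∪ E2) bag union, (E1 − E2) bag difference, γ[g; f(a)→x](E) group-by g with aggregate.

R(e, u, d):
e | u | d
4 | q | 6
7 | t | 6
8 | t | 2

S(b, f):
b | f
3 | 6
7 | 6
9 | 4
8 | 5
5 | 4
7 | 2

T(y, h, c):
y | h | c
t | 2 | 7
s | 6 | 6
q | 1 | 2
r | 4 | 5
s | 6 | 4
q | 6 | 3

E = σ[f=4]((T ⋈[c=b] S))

σ filters on f, owned by the right side.
E' = (T ⋈[c=b] σ[f=4](S))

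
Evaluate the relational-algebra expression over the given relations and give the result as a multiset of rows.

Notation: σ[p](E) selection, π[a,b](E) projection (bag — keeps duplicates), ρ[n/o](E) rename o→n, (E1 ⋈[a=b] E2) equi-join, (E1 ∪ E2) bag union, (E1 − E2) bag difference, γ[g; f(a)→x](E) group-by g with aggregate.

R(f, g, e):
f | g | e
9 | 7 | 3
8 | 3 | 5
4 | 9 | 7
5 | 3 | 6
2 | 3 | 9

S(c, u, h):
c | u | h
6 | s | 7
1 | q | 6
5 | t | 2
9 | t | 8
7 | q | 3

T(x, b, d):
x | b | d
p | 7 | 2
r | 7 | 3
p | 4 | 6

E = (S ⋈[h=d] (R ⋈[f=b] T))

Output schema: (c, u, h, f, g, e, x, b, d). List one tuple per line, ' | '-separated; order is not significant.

Row counts bottom-up:
  S → 5
  R → 5
  T → 3
  (R ⋈[f=b] T) → 1
  (S ⋈[h=d] (R ⋈[f=b] T)) → 1

== RESULT ==
c | u | h | f | g | e | x | b | d
1 | q | 6 | 4 | 9 | 7 | p | 4 | 6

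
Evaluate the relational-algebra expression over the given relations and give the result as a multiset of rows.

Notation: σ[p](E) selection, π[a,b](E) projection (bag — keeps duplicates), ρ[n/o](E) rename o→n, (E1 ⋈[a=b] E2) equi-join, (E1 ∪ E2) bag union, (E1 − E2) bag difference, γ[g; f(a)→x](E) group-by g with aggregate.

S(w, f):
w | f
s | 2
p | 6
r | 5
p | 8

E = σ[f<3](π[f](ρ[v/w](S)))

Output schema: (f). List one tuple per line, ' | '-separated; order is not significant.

Stepwise |·|:
  S → 4
  ρ[v/w](S) → 4
  π[f](ρ[v/w](S)) → 4
  σ[f<3](π[f](ρ[v/w](S))) → 1

== RESULT ==
f
2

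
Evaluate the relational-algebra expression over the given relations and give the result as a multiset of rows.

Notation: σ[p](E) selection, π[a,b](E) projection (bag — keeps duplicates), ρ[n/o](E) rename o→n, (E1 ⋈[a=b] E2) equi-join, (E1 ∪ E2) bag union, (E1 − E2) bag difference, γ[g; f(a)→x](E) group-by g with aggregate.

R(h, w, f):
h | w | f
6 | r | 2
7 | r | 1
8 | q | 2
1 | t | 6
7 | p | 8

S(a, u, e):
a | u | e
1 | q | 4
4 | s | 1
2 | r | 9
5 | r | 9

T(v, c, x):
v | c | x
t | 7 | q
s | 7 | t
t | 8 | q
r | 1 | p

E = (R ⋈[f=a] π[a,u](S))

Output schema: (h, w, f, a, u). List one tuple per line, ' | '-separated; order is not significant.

Row counts bottom-up:
  R → 5
  S → 4
  π[a,u](S) → 4
  (R ⋈[f=a] π[a,u](S)) → 3

== RESULT ==
h | w | f | a | u
6 | r | 2 | 2 | r
7 | r | 1 | 1 | q
8 | q | 2 | 2 | r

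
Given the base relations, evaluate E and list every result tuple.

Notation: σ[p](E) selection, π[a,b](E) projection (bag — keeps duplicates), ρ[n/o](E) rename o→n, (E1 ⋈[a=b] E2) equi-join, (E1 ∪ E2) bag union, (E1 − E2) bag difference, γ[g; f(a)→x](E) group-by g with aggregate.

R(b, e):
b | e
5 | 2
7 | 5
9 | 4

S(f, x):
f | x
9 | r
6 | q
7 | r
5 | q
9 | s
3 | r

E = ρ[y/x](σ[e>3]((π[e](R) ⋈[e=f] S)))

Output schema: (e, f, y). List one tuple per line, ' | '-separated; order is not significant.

Stepwise |·|:
  R → 3
  π[e](R) → 3
  S → 6
  (π[e](R) ⋈[e=f] S) → 1
  σ[e>3]((π[e](R) ⋈[e=f] S)) → 1
  ρ[y/x](σ[e>3]((π[e](R) ⋈[e=f] S))) → 1

== RESULT ==
e | f | y
5 | 5 | q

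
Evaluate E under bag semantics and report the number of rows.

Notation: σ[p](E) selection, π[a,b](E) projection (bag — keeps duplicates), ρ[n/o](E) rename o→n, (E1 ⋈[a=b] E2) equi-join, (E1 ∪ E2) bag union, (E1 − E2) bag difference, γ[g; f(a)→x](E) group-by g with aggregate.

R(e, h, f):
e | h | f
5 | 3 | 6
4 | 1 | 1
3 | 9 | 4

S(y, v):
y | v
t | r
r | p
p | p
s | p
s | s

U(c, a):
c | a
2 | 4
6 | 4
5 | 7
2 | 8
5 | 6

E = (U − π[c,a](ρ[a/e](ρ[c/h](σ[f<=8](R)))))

Per-node cardinality:
  U → 5
  R → 3
  σ[f<=8](R) → 3
  ρ[c/h](σ[f<=8](R)) → 3
  ρ[a/e](ρ[c/h](σ[f<=8](R))) → 3
  π[c,a](ρ[a/e](ρ[c/h](σ[f<=8](R)))) → 3
  (U − π[c,a](ρ[a/e](ρ[c/h](σ[f<=8](R))))) → 5

|E| = 5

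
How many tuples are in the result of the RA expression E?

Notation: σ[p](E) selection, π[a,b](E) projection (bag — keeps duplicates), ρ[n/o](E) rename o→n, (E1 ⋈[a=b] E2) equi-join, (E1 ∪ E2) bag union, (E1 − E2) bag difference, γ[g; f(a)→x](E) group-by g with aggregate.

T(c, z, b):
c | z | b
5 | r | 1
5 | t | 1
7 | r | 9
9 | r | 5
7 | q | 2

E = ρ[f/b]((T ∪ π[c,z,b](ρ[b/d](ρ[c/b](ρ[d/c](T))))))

Subexpression sizes:
  T → 5
  T → 5
  ρ[d/c](T) → 5
  ρ[c/b](ρ[d/c](T)) → 5
  ρ[b/d](ρ[c/b](ρ[d/c](T))) → 5
  π[c,z,b](ρ[b/d](ρ[c/b](ρ[d/c](T)))) → 5
  (T ∪ π[c,z,b](ρ[b/d](ρ[c/b](ρ[d/c](T))))) → 10
  ρ[f/b]((T ∪ π[c,z,b](ρ[b/d](ρ[c/b](ρ[d/c](T)))))) → 10

|E| = 10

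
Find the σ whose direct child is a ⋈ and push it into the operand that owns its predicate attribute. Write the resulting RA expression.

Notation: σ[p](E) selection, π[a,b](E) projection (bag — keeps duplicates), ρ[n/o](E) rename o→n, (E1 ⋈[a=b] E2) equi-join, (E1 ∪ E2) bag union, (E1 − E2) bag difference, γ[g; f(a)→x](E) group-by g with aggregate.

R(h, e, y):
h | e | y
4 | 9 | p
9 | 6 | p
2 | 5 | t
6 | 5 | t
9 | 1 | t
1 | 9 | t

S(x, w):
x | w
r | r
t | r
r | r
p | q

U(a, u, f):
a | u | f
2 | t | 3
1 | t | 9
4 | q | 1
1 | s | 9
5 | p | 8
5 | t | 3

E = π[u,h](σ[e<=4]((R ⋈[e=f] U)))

σ filters on e, owned by the left side.
E' = π[u,h]((σ[e<=4](R) ⋈[e=f] U))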